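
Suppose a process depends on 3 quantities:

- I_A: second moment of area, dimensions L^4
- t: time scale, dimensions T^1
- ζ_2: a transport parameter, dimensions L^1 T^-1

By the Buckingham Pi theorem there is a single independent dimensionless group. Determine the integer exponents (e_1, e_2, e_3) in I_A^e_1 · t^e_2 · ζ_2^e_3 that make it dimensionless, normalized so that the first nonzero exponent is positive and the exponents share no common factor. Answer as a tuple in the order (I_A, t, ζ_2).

(1, -4, -4)

L: e_1·(4) + e_2·(0) + e_3·(1) = 0
T: e_1·(0) + e_2·(1) + e_3·(-1) = 0
Solving this homogeneous linear system for the smallest-integer solution (first nonzero entry positive) gives (1, -4, -4).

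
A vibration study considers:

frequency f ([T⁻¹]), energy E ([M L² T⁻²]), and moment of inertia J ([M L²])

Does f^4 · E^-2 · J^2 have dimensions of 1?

Sum the exponent of each base dimension across the product:
  M: 4·[f]_M − 2·[E]_M + 2·[J]_M = 4·(0) − 2·(1) + 2·(1) = 0
  L: 4·[f]_L − 2·[E]_L + 2·[J]_L = 4·(0) − 2·(2) + 2·(2) = 0
  T: 4·[f]_T − 2·[E]_T + 2·[J]_T = 4·(-1) − 2·(-2) + 2·(0) = 0
All base exponents vanish — dimensionless.

yes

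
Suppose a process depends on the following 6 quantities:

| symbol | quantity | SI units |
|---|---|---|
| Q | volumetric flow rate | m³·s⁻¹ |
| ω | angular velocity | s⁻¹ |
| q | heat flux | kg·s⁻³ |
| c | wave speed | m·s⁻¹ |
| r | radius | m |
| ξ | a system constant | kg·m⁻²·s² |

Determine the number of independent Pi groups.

There are 6 variables and 3 base dimensions (M, L, T).
The dimension matrix has rank 3.
Independent dimensionless groups: 6 − 3 = 3.

3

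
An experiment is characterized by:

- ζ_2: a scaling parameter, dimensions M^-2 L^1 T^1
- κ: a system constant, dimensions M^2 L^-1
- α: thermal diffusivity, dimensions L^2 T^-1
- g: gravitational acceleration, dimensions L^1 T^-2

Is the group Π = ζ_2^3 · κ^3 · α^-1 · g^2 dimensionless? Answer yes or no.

yes

Sum the exponent of each base dimension across the product:
  M: 3·[ζ_2]_M + 3·[κ]_M − [α]_M + 2·[g]_M = 3·(-2) + 3·(2) − (0) + 2·(0) = 0
  L: 3·[ζ_2]_L + 3·[κ]_L − [α]_L + 2·[g]_L = 3·(1) + 3·(-1) − (2) + 2·(1) = 0
  T: 3·[ζ_2]_T + 3·[κ]_T − [α]_T + 2·[g]_T = 3·(1) + 3·(0) − (-1) + 2·(-2) = 0
All base exponents vanish — dimensionless.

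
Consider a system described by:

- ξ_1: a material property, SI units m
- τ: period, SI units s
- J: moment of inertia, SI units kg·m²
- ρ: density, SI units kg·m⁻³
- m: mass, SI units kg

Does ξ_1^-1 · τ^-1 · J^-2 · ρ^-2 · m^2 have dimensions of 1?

Sum the exponent of each base dimension across the product:
  M: −[ξ_1]_M − [τ]_M − 2·[J]_M − 2·[ρ]_M + 2·[m]_M = −(0) − (0) − 2·(1) − 2·(1) + 2·(1) = -2
  L: −[ξ_1]_L − [τ]_L − 2·[J]_L − 2·[ρ]_L + 2·[m]_L = −(1) − (0) − 2·(2) − 2·(-3) + 2·(0) = 1
  T: −[ξ_1]_T − [τ]_T − 2·[J]_T − 2·[ρ]_T + 2·[m]_T = −(0) − (1) − 2·(0) − 2·(0) + 2·(0) = -1
Net dimensions [M⁻² L T⁻¹] ≠ [1] — not dimensionless.

no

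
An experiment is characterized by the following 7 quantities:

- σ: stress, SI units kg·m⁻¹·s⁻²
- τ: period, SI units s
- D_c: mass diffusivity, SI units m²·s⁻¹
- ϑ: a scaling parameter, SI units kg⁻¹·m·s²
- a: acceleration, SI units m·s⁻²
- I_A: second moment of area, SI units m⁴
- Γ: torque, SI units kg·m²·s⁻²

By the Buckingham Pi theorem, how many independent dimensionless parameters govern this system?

4

There are 7 variables and 3 base dimensions (M, L, T).
The dimension matrix has rank 3.
Independent dimensionless groups: 7 − 3 = 4.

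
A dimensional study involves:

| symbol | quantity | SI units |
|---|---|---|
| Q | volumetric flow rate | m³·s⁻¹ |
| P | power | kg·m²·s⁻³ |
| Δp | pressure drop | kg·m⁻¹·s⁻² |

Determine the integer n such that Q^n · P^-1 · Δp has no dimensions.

1

Balance the L exponent: (3)·n from Q, plus −(2) + (-1) = -3 from the rest, must sum to zero.
3n − 3 = 0, so n = 1.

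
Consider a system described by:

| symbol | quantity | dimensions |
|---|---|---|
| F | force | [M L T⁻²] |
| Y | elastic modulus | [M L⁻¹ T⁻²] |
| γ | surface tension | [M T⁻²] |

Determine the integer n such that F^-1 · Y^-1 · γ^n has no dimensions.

Balance the M exponent: (1)·n from γ, plus −(1) − (1) = -2 from the rest, must sum to zero.
n − 2 = 0, so n = 2.

2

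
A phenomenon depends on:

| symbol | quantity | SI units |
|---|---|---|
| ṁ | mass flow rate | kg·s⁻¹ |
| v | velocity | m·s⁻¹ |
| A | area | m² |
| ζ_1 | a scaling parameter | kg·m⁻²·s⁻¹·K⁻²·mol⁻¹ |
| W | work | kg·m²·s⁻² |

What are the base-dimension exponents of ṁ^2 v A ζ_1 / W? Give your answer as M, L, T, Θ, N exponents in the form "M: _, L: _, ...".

Collect each base-dimension exponent across the product:
  M: 2·(1) + (0) + (0) + (1) − (1) = 2
  L: 2·(0) + (1) + (2) + (-2) − (2) = -1
  T: 2·(-1) + (-1) + (0) + (-1) − (-2) = -2
  Θ: 2·(0) + (0) + (0) + (-2) − (0) = -2
  N: 2·(0) + (0) + (0) + (-1) − (0) = -1
So the dimensions are [M² L⁻¹ T⁻² Θ⁻² N⁻¹].

M: 2, L: -1, T: -2, Θ: -2, N: -1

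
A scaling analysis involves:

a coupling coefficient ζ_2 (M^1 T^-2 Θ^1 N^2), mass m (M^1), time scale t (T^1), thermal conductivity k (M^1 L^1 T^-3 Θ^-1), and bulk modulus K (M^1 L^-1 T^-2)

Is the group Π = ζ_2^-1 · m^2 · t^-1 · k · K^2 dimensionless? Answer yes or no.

no

Sum the exponent of each base dimension across the product:
  M: −[ζ_2]_M + 2·[m]_M − [t]_M + [k]_M + 2·[K]_M = −(1) + 2·(1) − (0) + (1) + 2·(1) = 4
  L: −[ζ_2]_L + 2·[m]_L − [t]_L + [k]_L + 2·[K]_L = −(0) + 2·(0) − (0) + (1) + 2·(-1) = -1
  T: −[ζ_2]_T + 2·[m]_T − [t]_T + [k]_T + 2·[K]_T = −(-2) + 2·(0) − (1) + (-3) + 2·(-2) = -6
  Θ: −[ζ_2]_Θ + 2·[m]_Θ − [t]_Θ + [k]_Θ + 2·[K]_Θ = −(1) + 2·(0) − (0) + (-1) + 2·(0) = -2
  N: −[ζ_2]_N + 2·[m]_N − [t]_N + [k]_N + 2·[K]_N = −(2) + 2·(0) − (0) + (0) + 2·(0) = -2
Net dimensions [M⁴ L⁻¹ T⁻⁶ Θ⁻² N⁻²] ≠ [1] — not dimensionless.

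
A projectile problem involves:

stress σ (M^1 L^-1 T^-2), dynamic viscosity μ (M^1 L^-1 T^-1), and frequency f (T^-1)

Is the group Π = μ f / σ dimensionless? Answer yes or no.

yes

Sum the exponent of each base dimension across the product:
  M: −[σ]_M + [μ]_M + [f]_M = −(1) + (1) + (0) = 0
  L: −[σ]_L + [μ]_L + [f]_L = −(-1) + (-1) + (0) = 0
  T: −[σ]_T + [μ]_T + [f]_T = −(-2) + (-1) + (-1) = 0
All base exponents vanish — dimensionless.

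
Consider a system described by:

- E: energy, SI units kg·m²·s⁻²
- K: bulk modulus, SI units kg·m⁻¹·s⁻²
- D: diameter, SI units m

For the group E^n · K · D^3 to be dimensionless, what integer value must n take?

-1

Balance the M exponent: (1)·n from E, plus (1) + 3·(0) = 1 from the rest, must sum to zero.
n + 1 = 0, so n = -1.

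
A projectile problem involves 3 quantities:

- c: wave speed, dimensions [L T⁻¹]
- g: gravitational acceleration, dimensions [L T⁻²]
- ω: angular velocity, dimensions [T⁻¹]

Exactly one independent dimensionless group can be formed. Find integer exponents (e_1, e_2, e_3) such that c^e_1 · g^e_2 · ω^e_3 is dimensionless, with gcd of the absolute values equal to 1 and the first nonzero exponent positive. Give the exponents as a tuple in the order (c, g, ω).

(1, -1, 1)

L: e_1·(1) + e_2·(1) + e_3·(0) = 0
T: e_1·(-1) + e_2·(-2) + e_3·(-1) = 0
Solving this homogeneous linear system for the smallest-integer solution (first nonzero entry positive) gives (1, -1, 1).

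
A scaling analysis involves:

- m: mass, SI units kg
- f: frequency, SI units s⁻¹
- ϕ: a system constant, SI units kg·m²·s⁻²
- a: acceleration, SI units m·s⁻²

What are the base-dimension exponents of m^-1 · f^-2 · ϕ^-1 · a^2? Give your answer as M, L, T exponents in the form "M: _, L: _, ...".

Collect each base-dimension exponent across the product:
  M: −(1) − 2·(0) − (1) + 2·(0) = -2
  L: −(0) − 2·(0) − (2) + 2·(1) = 0
  T: −(0) − 2·(-1) − (-2) + 2·(-2) = 0
So the dimensions are [M⁻²].

M: -2, L: 0, T: 0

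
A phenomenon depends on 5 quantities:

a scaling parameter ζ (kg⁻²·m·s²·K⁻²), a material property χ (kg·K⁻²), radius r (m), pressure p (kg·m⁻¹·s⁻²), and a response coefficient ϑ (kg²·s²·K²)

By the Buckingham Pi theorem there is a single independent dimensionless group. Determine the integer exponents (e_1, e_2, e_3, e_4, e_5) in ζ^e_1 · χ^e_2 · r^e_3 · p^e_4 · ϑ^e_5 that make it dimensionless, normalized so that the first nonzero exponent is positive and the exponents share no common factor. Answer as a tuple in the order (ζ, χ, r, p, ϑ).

(2, -1, 1, 3, 1)

M: e_1·(-2) + e_2·(1) + e_3·(0) + e_4·(1) + e_5·(2) = 0
L: e_1·(1) + e_2·(0) + e_3·(1) + e_4·(-1) + e_5·(0) = 0
T: e_1·(2) + e_2·(0) + e_3·(0) + e_4·(-2) + e_5·(2) = 0
Θ: e_1·(-2) + e_2·(-2) + e_3·(0) + e_4·(0) + e_5·(2) = 0
Solving this homogeneous linear system for the smallest-integer solution (first nonzero entry positive) gives (2, -1, 1, 3, 1).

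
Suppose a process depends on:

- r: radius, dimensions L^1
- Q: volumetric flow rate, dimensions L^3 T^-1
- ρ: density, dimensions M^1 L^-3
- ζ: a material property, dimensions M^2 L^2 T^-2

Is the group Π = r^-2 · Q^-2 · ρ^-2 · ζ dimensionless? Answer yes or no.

Sum the exponent of each base dimension across the product:
  M: −2·[r]_M − 2·[Q]_M − 2·[ρ]_M + [ζ]_M = −2·(0) − 2·(0) − 2·(1) + (2) = 0
  L: −2·[r]_L − 2·[Q]_L − 2·[ρ]_L + [ζ]_L = −2·(1) − 2·(3) − 2·(-3) + (2) = 0
  T: −2·[r]_T − 2·[Q]_T − 2·[ρ]_T + [ζ]_T = −2·(0) − 2·(-1) − 2·(0) + (-2) = 0
All base exponents vanish — dimensionless.

yes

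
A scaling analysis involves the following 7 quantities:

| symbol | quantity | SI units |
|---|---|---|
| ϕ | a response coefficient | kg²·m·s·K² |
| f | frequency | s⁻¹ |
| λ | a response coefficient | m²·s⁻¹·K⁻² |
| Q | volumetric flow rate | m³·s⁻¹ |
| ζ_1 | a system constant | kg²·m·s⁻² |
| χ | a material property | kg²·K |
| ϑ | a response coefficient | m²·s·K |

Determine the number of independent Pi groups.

There are 7 variables and 4 base dimensions (M, L, T, Θ).
The dimension matrix has rank 4.
Independent dimensionless groups: 7 − 4 = 3.

3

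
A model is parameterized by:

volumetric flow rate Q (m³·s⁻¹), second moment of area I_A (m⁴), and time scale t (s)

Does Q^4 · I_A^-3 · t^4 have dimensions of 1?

yes

Sum the exponent of each base dimension across the product:
  M: 4·[Q]_M − 3·[I_A]_M + 4·[t]_M = 4·(0) − 3·(0) + 4·(0) = 0
  L: 4·[Q]_L − 3·[I_A]_L + 4·[t]_L = 4·(3) − 3·(4) + 4·(0) = 0
  T: 4·[Q]_T − 3·[I_A]_T + 4·[t]_T = 4·(-1) − 3·(0) + 4·(1) = 0
All base exponents vanish — dimensionless.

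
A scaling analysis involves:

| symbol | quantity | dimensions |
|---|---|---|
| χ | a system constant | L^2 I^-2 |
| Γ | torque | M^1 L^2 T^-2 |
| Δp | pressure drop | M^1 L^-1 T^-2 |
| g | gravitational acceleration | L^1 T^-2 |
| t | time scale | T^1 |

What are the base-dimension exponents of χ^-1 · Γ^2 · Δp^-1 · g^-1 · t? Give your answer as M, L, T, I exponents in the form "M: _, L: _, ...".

Collect each base-dimension exponent across the product:
  M: −(0) + 2·(1) − (1) − (0) + (0) = 1
  L: −(2) + 2·(2) − (-1) − (1) + (0) = 2
  T: −(0) + 2·(-2) − (-2) − (-2) + (1) = 1
  I: −(-2) + 2·(0) − (0) − (0) + (0) = 2
So the dimensions are [M L² T I²].

M: 1, L: 2, T: 1, I: 2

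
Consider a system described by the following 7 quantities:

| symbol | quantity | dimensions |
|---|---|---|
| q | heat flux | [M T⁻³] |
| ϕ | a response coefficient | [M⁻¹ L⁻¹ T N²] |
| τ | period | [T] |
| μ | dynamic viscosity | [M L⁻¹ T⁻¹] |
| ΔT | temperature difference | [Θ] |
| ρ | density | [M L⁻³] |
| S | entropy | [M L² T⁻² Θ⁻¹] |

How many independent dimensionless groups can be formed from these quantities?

2

There are 7 variables and 5 base dimensions (M, L, T, Θ, N).
The dimension matrix has rank 5.
Independent dimensionless groups: 7 − 5 = 2.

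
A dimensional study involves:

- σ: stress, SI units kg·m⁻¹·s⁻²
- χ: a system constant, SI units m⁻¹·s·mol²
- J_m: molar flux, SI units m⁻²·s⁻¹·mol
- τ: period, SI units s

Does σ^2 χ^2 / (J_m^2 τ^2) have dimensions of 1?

Sum the exponent of each base dimension across the product:
  M: 2·[σ]_M + 2·[χ]_M − 2·[J_m]_M − 2·[τ]_M = 2·(1) + 2·(0) − 2·(0) − 2·(0) = 2
  L: 2·[σ]_L + 2·[χ]_L − 2·[J_m]_L − 2·[τ]_L = 2·(-1) + 2·(-1) − 2·(-2) − 2·(0) = 0
  T: 2·[σ]_T + 2·[χ]_T − 2·[J_m]_T − 2·[τ]_T = 2·(-2) + 2·(1) − 2·(-1) − 2·(1) = -2
  N: 2·[σ]_N + 2·[χ]_N − 2·[J_m]_N − 2·[τ]_N = 2·(0) + 2·(2) − 2·(1) − 2·(0) = 2
Net dimensions [M² T⁻² N²] ≠ [1] — not dimensionless.

no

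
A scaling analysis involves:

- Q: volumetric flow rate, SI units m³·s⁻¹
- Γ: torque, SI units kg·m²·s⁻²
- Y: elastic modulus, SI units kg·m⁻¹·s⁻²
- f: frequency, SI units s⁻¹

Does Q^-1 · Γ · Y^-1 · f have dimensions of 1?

Sum the exponent of each base dimension across the product:
  M: −[Q]_M + [Γ]_M − [Y]_M + [f]_M = −(0) + (1) − (1) + (0) = 0
  L: −[Q]_L + [Γ]_L − [Y]_L + [f]_L = −(3) + (2) − (-1) + (0) = 0
  T: −[Q]_T + [Γ]_T − [Y]_T + [f]_T = −(-1) + (-2) − (-2) + (-1) = 0
All base exponents vanish — dimensionless.

yes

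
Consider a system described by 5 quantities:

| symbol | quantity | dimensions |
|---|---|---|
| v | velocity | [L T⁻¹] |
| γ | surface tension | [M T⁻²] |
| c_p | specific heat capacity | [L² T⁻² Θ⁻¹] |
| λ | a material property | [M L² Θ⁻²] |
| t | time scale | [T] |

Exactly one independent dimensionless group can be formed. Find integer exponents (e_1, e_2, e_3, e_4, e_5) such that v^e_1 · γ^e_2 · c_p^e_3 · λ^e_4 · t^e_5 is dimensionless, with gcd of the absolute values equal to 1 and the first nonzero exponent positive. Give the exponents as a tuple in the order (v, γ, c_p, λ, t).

(2, -1, -2, 1, -4)

M: e_1·(0) + e_2·(1) + e_3·(0) + e_4·(1) + e_5·(0) = 0
L: e_1·(1) + e_2·(0) + e_3·(2) + e_4·(2) + e_5·(0) = 0
T: e_1·(-1) + e_2·(-2) + e_3·(-2) + e_4·(0) + e_5·(1) = 0
Θ: e_1·(0) + e_2·(0) + e_3·(-1) + e_4·(-2) + e_5·(0) = 0
Solving this homogeneous linear system for the smallest-integer solution (first nonzero entry positive) gives (2, -1, -2, 1, -4).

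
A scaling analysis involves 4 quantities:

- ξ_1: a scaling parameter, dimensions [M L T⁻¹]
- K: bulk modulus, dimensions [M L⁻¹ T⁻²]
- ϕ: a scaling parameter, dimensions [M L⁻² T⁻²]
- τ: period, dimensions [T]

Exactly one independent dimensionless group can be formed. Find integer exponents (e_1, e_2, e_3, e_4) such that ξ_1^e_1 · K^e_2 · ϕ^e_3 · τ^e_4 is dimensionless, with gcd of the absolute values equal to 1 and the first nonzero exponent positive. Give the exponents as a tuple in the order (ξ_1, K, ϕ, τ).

M: e_1·(1) + e_2·(1) + e_3·(1) + e_4·(0) = 0
L: e_1·(1) + e_2·(-1) + e_3·(-2) + e_4·(0) = 0
T: e_1·(-1) + e_2·(-2) + e_3·(-2) + e_4·(1) = 0
Solving this homogeneous linear system for the smallest-integer solution (first nonzero entry positive) gives (1, -3, 2, -1).

(1, -3, 2, -1)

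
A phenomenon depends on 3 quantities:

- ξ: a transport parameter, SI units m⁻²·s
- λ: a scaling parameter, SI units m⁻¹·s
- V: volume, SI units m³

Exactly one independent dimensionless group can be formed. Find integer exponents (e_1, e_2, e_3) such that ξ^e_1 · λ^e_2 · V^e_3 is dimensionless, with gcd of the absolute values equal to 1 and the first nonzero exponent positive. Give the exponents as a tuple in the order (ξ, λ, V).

L: e_1·(-2) + e_2·(-1) + e_3·(3) = 0
T: e_1·(1) + e_2·(1) + e_3·(0) = 0
Solving this homogeneous linear system for the smallest-integer solution (first nonzero entry positive) gives (3, -3, 1).

(3, -3, 1)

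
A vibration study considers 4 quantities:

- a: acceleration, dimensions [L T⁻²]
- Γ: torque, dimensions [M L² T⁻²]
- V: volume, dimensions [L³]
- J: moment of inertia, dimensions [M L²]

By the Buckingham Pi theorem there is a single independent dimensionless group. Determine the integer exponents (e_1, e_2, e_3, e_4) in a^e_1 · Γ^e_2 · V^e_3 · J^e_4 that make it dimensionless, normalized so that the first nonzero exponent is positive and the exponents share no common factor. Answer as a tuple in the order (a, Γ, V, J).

(3, -3, -1, 3)

M: e_1·(0) + e_2·(1) + e_3·(0) + e_4·(1) = 0
L: e_1·(1) + e_2·(2) + e_3·(3) + e_4·(2) = 0
T: e_1·(-2) + e_2·(-2) + e_3·(0) + e_4·(0) = 0
Solving this homogeneous linear system for the smallest-integer solution (first nonzero entry positive) gives (3, -3, -1, 3).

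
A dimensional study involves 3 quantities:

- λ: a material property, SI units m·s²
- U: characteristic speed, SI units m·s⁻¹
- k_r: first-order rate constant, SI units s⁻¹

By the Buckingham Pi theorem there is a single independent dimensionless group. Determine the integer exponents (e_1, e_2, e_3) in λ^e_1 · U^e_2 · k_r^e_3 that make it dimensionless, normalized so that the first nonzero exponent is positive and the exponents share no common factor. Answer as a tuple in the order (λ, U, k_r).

(1, -1, 3)

L: e_1·(1) + e_2·(1) + e_3·(0) = 0
T: e_1·(2) + e_2·(-1) + e_3·(-1) = 0
Solving this homogeneous linear system for the smallest-integer solution (first nonzero entry positive) gives (1, -1, 3).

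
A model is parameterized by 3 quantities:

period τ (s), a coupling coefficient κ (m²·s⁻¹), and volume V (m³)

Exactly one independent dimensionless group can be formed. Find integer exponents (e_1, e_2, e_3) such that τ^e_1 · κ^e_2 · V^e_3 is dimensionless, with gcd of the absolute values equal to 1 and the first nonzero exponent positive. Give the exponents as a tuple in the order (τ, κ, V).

(3, 3, -2)

L: e_1·(0) + e_2·(2) + e_3·(3) = 0
T: e_1·(1) + e_2·(-1) + e_3·(0) = 0
Solving this homogeneous linear system for the smallest-integer solution (first nonzero entry positive) gives (3, 3, -2).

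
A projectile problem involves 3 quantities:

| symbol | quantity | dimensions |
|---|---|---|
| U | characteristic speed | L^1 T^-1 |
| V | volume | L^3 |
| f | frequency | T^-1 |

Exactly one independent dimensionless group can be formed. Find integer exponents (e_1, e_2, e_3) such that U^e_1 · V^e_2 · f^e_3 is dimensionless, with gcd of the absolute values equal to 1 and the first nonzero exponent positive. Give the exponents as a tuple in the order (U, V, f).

(3, -1, -3)

L: e_1·(1) + e_2·(3) + e_3·(0) = 0
T: e_1·(-1) + e_2·(0) + e_3·(-1) = 0
Solving this homogeneous linear system for the smallest-integer solution (first nonzero entry positive) gives (3, -1, -3).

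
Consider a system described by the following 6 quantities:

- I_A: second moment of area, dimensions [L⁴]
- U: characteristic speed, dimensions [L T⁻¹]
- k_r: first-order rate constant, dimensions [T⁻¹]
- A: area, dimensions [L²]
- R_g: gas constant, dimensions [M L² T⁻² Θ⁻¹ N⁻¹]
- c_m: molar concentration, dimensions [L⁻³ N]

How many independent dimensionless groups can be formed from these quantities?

There are 6 variables and 5 base dimensions (M, L, T, Θ, N).
The dimension matrix has rank 4 (less than 5: the dimension vectors are linearly dependent).
Independent dimensionless groups: 6 − 4 = 2.

2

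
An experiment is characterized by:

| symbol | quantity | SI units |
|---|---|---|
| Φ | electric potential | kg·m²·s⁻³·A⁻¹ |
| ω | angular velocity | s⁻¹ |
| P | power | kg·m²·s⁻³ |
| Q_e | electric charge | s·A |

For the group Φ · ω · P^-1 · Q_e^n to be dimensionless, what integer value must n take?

Balance the T exponent: (1)·n from Q_e, plus (-3) + (-1) − (-3) = -1 from the rest, must sum to zero.
n − 1 = 0, so n = 1.

1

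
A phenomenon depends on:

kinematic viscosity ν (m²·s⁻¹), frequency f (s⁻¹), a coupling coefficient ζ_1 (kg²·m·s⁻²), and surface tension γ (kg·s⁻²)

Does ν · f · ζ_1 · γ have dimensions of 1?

Sum the exponent of each base dimension across the product:
  M: [ν]_M + [f]_M + [ζ_1]_M + [γ]_M = (0) + (0) + (2) + (1) = 3
  L: [ν]_L + [f]_L + [ζ_1]_L + [γ]_L = (2) + (0) + (1) + (0) = 3
  T: [ν]_T + [f]_T + [ζ_1]_T + [γ]_T = (-1) + (-1) + (-2) + (-2) = -6
Net dimensions [M³ L³ T⁻⁶] ≠ [1] — not dimensionless.

no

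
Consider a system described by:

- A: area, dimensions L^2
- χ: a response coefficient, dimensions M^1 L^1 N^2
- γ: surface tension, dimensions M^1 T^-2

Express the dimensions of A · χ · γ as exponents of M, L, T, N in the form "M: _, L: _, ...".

M: 2, L: 3, T: -2, N: 2

Collect each base-dimension exponent across the product:
  M: (0) + (1) + (1) = 2
  L: (2) + (1) + (0) = 3
  T: (0) + (0) + (-2) = -2
  N: (0) + (2) + (0) = 2
So the dimensions are [M² L³ T⁻² N²].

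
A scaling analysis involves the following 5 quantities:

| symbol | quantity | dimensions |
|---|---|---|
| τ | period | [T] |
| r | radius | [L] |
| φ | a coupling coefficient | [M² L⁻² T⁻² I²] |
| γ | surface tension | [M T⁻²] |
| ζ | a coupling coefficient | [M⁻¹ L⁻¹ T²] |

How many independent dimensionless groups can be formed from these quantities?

There are 5 variables and 4 base dimensions (M, L, T, I).
The dimension matrix has rank 4.
Independent dimensionless groups: 5 − 4 = 1.

1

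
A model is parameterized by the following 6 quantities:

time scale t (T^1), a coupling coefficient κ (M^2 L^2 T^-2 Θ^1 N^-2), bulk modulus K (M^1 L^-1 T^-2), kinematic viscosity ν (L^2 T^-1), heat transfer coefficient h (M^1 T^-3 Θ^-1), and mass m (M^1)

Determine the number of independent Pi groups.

There are 6 variables and 5 base dimensions (M, L, T, Θ, N).
The dimension matrix has rank 5.
Independent dimensionless groups: 6 − 5 = 1.

1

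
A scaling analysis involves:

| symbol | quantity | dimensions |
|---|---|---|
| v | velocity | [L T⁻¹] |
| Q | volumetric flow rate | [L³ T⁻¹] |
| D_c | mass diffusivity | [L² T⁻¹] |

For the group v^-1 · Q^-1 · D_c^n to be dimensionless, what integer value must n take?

Balance the L exponent: (2)·n from D_c, plus −(1) − (3) = -4 from the rest, must sum to zero.
2n − 4 = 0, so n = 2.

2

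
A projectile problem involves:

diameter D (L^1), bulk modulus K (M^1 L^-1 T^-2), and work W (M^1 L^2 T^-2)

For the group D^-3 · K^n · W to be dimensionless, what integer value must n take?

Balance the M exponent: (1)·n from K, plus −3·(0) + (1) = 1 from the rest, must sum to zero.
n + 1 = 0, so n = -1.

-1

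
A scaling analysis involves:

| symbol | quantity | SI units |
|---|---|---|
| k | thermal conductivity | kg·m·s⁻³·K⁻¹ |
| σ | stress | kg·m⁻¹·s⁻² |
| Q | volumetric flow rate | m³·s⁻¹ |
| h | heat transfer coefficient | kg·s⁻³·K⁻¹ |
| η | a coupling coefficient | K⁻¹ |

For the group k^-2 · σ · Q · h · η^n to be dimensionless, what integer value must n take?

1

Balance the Θ exponent: (-1)·n from η, plus −2·(-1) + (0) + (0) + (-1) = 1 from the rest, must sum to zero.
−n + 1 = 0, so n = 1.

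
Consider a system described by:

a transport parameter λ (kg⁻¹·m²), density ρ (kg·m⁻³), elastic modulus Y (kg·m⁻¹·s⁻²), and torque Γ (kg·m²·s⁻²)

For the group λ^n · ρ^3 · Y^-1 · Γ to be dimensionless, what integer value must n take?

3

Balance the M exponent: (-1)·n from λ, plus 3·(1) − (1) + (1) = 3 from the rest, must sum to zero.
−n + 3 = 0, so n = 3.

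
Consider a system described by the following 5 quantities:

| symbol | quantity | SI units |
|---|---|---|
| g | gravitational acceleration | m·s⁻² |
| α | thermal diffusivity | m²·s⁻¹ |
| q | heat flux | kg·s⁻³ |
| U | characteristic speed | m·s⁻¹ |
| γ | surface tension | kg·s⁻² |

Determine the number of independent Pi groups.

2

There are 5 variables and 3 base dimensions (M, L, T).
The dimension matrix has rank 3.
Independent dimensionless groups: 5 − 3 = 2.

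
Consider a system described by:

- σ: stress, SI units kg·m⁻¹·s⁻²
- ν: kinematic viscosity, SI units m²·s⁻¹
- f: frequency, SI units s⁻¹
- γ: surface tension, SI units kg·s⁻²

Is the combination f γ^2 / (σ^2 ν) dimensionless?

Sum the exponent of each base dimension across the product:
  M: −2·[σ]_M − [ν]_M + [f]_M + 2·[γ]_M = −2·(1) − (0) + (0) + 2·(1) = 0
  L: −2·[σ]_L − [ν]_L + [f]_L + 2·[γ]_L = −2·(-1) − (2) + (0) + 2·(0) = 0
  T: −2·[σ]_T − [ν]_T + [f]_T + 2·[γ]_T = −2·(-2) − (-1) + (-1) + 2·(-2) = 0
  Θ: −2·[σ]_Θ − [ν]_Θ + [f]_Θ + 2·[γ]_Θ = −2·(0) − (0) + (0) + 2·(0) = 0
All base exponents vanish — dimensionless.

yes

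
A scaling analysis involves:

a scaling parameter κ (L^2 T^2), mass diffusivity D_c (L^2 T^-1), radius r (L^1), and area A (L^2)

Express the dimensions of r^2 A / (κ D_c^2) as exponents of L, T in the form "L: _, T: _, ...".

L: -2, T: 0

Collect each base-dimension exponent across the product:
  L: −(2) − 2·(2) + 2·(1) + (2) = -2
  T: −(2) − 2·(-1) + 2·(0) + (0) = 0
So the dimensions are [L⁻²].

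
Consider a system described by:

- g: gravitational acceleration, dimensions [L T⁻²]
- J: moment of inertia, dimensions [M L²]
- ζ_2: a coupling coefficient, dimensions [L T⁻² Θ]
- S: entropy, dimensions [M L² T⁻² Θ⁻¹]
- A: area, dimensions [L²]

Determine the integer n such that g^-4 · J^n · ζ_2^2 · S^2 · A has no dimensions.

Balance the M exponent: (1)·n from J, plus −4·(0) + 2·(0) + 2·(1) + (0) = 2 from the rest, must sum to zero.
n + 2 = 0, so n = -2.

-2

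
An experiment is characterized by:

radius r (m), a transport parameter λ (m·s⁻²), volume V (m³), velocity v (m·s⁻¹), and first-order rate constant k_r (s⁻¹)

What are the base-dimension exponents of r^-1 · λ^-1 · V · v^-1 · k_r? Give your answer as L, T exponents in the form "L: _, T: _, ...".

Collect each base-dimension exponent across the product:
  L: −(1) − (1) + (3) − (1) + (0) = 0
  T: −(0) − (-2) + (0) − (-1) + (-1) = 2
So the dimensions are [T²].

L: 0, T: 2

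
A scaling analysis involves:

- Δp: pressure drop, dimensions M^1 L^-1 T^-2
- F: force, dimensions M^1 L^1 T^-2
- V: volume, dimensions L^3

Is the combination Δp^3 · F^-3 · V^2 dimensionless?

Sum the exponent of each base dimension across the product:
  M: 3·[Δp]_M − 3·[F]_M + 2·[V]_M = 3·(1) − 3·(1) + 2·(0) = 0
  L: 3·[Δp]_L − 3·[F]_L + 2·[V]_L = 3·(-1) − 3·(1) + 2·(3) = 0
  T: 3·[Δp]_T − 3·[F]_T + 2·[V]_T = 3·(-2) − 3·(-2) + 2·(0) = 0
All base exponents vanish — dimensionless.

yes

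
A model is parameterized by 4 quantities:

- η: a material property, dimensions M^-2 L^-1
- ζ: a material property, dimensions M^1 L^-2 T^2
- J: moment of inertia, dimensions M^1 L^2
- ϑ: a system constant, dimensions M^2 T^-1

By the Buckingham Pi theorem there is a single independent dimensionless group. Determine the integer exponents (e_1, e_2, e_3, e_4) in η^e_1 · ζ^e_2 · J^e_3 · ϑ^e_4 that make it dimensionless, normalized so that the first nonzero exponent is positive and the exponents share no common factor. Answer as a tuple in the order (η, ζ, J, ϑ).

(4, 1, 3, 2)

M: e_1·(-2) + e_2·(1) + e_3·(1) + e_4·(2) = 0
L: e_1·(-1) + e_2·(-2) + e_3·(2) + e_4·(0) = 0
T: e_1·(0) + e_2·(2) + e_3·(0) + e_4·(-1) = 0
Solving this homogeneous linear system for the smallest-integer solution (first nonzero entry positive) gives (4, 1, 3, 2).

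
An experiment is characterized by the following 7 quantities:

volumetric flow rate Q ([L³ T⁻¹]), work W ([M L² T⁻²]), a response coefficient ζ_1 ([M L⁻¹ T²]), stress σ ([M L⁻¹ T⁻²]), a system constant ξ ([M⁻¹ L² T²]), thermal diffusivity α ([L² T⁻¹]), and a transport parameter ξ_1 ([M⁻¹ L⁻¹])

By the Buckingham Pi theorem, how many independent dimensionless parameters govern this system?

4

There are 7 variables and 3 base dimensions (M, L, T).
The dimension matrix has rank 3.
Independent dimensionless groups: 7 − 3 = 4.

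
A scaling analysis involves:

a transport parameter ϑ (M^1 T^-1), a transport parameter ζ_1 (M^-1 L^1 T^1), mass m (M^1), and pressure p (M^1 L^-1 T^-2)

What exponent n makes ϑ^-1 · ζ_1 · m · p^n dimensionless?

1

Balance the M exponent: (1)·n from p, plus −(1) + (-1) + (1) = -1 from the rest, must sum to zero.
n − 1 = 0, so n = 1.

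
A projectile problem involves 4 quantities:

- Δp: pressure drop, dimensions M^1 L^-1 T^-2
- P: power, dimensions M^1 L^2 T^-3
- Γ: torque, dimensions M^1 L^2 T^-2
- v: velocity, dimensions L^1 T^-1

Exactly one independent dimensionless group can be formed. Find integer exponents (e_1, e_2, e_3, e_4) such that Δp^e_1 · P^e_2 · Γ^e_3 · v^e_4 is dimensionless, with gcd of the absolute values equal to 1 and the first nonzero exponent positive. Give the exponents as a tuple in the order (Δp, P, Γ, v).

M: e_1·(1) + e_2·(1) + e_3·(1) + e_4·(0) = 0
L: e_1·(-1) + e_2·(2) + e_3·(2) + e_4·(1) = 0
T: e_1·(-2) + e_2·(-3) + e_3·(-2) + e_4·(-1) = 0
Solving this homogeneous linear system for the smallest-integer solution (first nonzero entry positive) gives (1, -3, 2, 3).

(1, -3, 2, 3)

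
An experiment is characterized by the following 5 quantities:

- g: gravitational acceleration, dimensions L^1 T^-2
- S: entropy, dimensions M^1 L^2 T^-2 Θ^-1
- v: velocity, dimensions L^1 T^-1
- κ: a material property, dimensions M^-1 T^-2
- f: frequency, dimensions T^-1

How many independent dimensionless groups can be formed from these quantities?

There are 5 variables and 4 base dimensions (M, L, T, Θ).
The dimension matrix has rank 4.
Independent dimensionless groups: 5 − 4 = 1.

1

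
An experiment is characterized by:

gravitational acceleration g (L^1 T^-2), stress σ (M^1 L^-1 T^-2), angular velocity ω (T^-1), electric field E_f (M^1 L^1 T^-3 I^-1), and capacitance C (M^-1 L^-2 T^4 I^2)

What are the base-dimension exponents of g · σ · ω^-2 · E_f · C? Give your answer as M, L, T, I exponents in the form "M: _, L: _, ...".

M: 1, L: -1, T: -1, I: 1

Collect each base-dimension exponent across the product:
  M: (0) + (1) − 2·(0) + (1) + (-1) = 1
  L: (1) + (-1) − 2·(0) + (1) + (-2) = -1
  T: (-2) + (-2) − 2·(-1) + (-3) + (4) = -1
  I: (0) + (0) − 2·(0) + (-1) + (2) = 1
So the dimensions are [M L⁻¹ T⁻¹ I].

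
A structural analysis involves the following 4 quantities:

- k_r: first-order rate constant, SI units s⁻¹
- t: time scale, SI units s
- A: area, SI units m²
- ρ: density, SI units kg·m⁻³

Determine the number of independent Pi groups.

There are 4 variables and 3 base dimensions (M, L, T).
The dimension matrix has rank 3.
Independent dimensionless groups: 4 − 3 = 1.

1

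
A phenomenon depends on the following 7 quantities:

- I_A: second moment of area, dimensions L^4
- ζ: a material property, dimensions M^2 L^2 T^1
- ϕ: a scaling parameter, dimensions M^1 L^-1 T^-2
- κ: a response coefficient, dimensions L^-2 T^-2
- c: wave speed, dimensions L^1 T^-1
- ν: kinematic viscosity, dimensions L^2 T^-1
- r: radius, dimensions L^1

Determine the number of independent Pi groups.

4

There are 7 variables and 3 base dimensions (M, L, T).
The dimension matrix has rank 3.
Independent dimensionless groups: 7 − 3 = 4.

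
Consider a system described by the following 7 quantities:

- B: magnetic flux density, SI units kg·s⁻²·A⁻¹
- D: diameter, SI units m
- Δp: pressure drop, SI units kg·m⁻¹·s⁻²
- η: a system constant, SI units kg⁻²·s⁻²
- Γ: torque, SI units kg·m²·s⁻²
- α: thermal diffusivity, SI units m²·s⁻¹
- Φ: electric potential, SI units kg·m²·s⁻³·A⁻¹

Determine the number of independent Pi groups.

3

There are 7 variables and 4 base dimensions (M, L, T, I).
The dimension matrix has rank 4.
Independent dimensionless groups: 7 − 4 = 3.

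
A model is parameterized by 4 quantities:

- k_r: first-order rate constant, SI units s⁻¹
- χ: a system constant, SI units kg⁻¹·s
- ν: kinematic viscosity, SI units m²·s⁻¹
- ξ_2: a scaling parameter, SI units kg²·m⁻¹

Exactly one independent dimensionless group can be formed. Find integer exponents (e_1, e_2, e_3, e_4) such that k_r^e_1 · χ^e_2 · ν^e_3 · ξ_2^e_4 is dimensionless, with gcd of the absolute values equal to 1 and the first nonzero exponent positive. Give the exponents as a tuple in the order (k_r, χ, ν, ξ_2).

M: e_1·(0) + e_2·(-1) + e_3·(0) + e_4·(2) = 0
L: e_1·(0) + e_2·(0) + e_3·(2) + e_4·(-1) = 0
T: e_1·(-1) + e_2·(1) + e_3·(-1) + e_4·(0) = 0
Solving this homogeneous linear system for the smallest-integer solution (first nonzero entry positive) gives (3, 4, 1, 2).

(3, 4, 1, 2)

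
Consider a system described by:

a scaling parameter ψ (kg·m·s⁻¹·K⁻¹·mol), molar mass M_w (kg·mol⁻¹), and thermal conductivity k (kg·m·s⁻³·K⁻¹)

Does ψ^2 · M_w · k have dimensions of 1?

no

Sum the exponent of each base dimension across the product:
  M: 2·[ψ]_M + [M_w]_M + [k]_M = 2·(1) + (1) + (1) = 4
  L: 2·[ψ]_L + [M_w]_L + [k]_L = 2·(1) + (0) + (1) = 3
  T: 2·[ψ]_T + [M_w]_T + [k]_T = 2·(-1) + (0) + (-3) = -5
  Θ: 2·[ψ]_Θ + [M_w]_Θ + [k]_Θ = 2·(-1) + (0) + (-1) = -3
  N: 2·[ψ]_N + [M_w]_N + [k]_N = 2·(1) + (-1) + (0) = 1
Net dimensions [M⁴ L³ T⁻⁵ Θ⁻³ N] ≠ [1] — not dimensionless.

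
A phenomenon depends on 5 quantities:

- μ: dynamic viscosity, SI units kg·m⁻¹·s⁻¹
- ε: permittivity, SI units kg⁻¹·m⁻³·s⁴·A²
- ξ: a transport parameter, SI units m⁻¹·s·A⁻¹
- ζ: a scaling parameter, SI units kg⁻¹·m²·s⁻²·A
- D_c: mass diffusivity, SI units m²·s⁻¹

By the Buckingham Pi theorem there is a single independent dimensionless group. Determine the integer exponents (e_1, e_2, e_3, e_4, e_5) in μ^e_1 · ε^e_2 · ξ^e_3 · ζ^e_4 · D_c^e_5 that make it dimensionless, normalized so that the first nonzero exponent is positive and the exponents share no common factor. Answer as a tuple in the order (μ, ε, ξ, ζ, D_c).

M: e_1·(1) + e_2·(-1) + e_3·(0) + e_4·(-1) + e_5·(0) = 0
L: e_1·(-1) + e_2·(-3) + e_3·(-1) + e_4·(2) + e_5·(2) = 0
T: e_1·(-1) + e_2·(4) + e_3·(1) + e_4·(-2) + e_5·(-1) = 0
I: e_1·(0) + e_2·(2) + e_3·(-1) + e_4·(1) + e_5·(0) = 0
Solving this homogeneous linear system for the smallest-integer solution (first nonzero entry positive) gives (2, 1, 3, 1, 3).

(2, 1, 3, 1, 3)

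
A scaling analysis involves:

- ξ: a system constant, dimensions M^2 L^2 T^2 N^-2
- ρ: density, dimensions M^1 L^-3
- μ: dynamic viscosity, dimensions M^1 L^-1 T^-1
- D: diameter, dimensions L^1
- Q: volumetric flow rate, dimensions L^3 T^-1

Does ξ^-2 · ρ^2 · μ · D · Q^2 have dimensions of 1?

no

Sum the exponent of each base dimension across the product:
  M: −2·[ξ]_M + 2·[ρ]_M + [μ]_M + [D]_M + 2·[Q]_M = −2·(2) + 2·(1) + (1) + (0) + 2·(0) = -1
  L: −2·[ξ]_L + 2·[ρ]_L + [μ]_L + [D]_L + 2·[Q]_L = −2·(2) + 2·(-3) + (-1) + (1) + 2·(3) = -4
  T: −2·[ξ]_T + 2·[ρ]_T + [μ]_T + [D]_T + 2·[Q]_T = −2·(2) + 2·(0) + (-1) + (0) + 2·(-1) = -7
  N: −2·[ξ]_N + 2·[ρ]_N + [μ]_N + [D]_N + 2·[Q]_N = −2·(-2) + 2·(0) + (0) + (0) + 2·(0) = 4
Net dimensions [M⁻¹ L⁻⁴ T⁻⁷ N⁴] ≠ [1] — not dimensionless.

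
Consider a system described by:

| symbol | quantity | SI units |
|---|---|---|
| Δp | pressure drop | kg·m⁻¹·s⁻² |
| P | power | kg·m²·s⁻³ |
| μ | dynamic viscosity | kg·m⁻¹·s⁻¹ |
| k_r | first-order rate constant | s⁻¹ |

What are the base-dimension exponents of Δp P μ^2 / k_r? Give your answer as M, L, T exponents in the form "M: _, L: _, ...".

Collect each base-dimension exponent across the product:
  M: (1) + (1) + 2·(1) − (0) = 4
  L: (-1) + (2) + 2·(-1) − (0) = -1
  T: (-2) + (-3) + 2·(-1) − (-1) = -6
So the dimensions are [M⁴ L⁻¹ T⁻⁶].

M: 4, L: -1, T: -6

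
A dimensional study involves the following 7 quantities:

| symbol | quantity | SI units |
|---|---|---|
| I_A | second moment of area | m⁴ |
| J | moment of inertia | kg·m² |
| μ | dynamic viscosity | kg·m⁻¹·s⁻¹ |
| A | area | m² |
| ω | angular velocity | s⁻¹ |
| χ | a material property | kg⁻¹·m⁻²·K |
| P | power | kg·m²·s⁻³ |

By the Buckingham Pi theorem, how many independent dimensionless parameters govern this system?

There are 7 variables and 4 base dimensions (M, L, T, Θ).
The dimension matrix has rank 4.
Independent dimensionless groups: 7 − 4 = 3.

3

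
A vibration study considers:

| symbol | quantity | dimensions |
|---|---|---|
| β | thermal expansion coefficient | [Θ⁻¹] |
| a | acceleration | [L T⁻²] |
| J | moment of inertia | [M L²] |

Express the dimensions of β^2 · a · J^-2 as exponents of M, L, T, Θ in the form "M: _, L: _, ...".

Collect each base-dimension exponent across the product:
  M: 2·(0) + (0) − 2·(1) = -2
  L: 2·(0) + (1) − 2·(2) = -3
  T: 2·(0) + (-2) − 2·(0) = -2
  Θ: 2·(-1) + (0) − 2·(0) = -2
So the dimensions are [M⁻² L⁻³ T⁻² Θ⁻²].

M: -2, L: -3, T: -2, Θ: -2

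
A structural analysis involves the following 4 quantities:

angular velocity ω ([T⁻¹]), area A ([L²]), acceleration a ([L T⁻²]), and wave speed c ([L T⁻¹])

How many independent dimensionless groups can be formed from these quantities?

2

There are 4 variables and 2 base dimensions (L, T).
The dimension matrix has rank 2.
Independent dimensionless groups: 4 − 2 = 2.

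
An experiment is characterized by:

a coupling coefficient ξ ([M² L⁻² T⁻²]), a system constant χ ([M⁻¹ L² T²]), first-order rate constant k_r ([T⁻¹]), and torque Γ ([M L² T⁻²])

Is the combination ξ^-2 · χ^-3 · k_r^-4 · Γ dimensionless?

yes

Sum the exponent of each base dimension across the product:
  M: −2·[ξ]_M − 3·[χ]_M − 4·[k_r]_M + [Γ]_M = −2·(2) − 3·(-1) − 4·(0) + (1) = 0
  L: −2·[ξ]_L − 3·[χ]_L − 4·[k_r]_L + [Γ]_L = −2·(-2) − 3·(2) − 4·(0) + (2) = 0
  T: −2·[ξ]_T − 3·[χ]_T − 4·[k_r]_T + [Γ]_T = −2·(-2) − 3·(2) − 4·(-1) + (-2) = 0
All base exponents vanish — dimensionless.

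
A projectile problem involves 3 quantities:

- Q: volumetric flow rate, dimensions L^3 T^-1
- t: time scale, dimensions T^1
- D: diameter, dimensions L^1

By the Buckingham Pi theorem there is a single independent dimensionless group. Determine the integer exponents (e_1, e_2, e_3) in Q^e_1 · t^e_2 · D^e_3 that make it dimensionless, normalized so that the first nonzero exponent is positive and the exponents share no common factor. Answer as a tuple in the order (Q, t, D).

(1, 1, -3)

L: e_1·(3) + e_2·(0) + e_3·(1) = 0
T: e_1·(-1) + e_2·(1) + e_3·(0) = 0
Solving this homogeneous linear system for the smallest-integer solution (first nonzero entry positive) gives (1, 1, -3).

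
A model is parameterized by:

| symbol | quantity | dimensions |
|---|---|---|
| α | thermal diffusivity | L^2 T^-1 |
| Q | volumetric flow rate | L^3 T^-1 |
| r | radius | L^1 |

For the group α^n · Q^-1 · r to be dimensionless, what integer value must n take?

Balance the L exponent: (2)·n from α, plus −(3) + (1) = -2 from the rest, must sum to zero.
2n − 2 = 0, so n = 1.

1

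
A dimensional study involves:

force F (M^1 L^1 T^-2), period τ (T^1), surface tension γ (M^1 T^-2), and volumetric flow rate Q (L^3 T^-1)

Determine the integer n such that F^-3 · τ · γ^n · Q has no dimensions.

Balance the M exponent: (1)·n from γ, plus −3·(1) + (0) + (0) = -3 from the rest, must sum to zero.
n − 3 = 0, so n = 3.

3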